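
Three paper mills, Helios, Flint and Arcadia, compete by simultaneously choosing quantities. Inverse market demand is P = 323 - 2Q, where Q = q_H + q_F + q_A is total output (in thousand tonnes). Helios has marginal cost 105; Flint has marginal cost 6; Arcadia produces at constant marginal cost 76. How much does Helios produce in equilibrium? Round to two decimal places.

11.25

Helios's profit: π_H = (323 - 2Q)q_H - (105q_H). Setting ∂π_H/∂q_H = 0: 218 - 4q_H - 2(q_F + q_A) = 0.
Flint's first-order condition: 317 - 4q_F - 2(q_H + q_A) = 0.
Arcadia's first-order condition: 247 - 4q_A - 2(q_H + q_F) = 0.
Summing all 3 equations gives 782 − 8Q = 0, hence Q = 391/4.
Back-substituting: q_H = (218 − 391/2)/2 = 45/4, q_F = (317 − 391/2)/2 = 243/4, q_A = (247 − 391/2)/2 = 103/4.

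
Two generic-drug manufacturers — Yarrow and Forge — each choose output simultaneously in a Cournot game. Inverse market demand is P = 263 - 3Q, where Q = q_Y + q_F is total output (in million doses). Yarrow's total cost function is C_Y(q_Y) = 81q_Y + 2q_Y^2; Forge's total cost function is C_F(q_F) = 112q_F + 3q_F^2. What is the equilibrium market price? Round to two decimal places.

Yarrow's profit: π_Y = (263 - 3Q)q_Y - (81q_Y + 2q_Y²). Setting ∂π_Y/∂q_Y = 0: 182 - 10q_Y - 3(q_F) = 0.
Forge's profit: π_F = (263 - 3Q)q_F - (112q_F + 3q_F²). Setting ∂π_F/∂q_F = 0: 151 - 12q_F - 3(q_Y) = 0.
Rearranging gives the reaction functions q_Y = (182 - 3q_F)/10 and q_F = (151 - 3q_Y)/12.
Solving the pair: q_Y = 577/37, q_F = 964/111.
Total output Q = 24.2793, so price P = 263 - 3·24.2793 = 190.1622.

190.16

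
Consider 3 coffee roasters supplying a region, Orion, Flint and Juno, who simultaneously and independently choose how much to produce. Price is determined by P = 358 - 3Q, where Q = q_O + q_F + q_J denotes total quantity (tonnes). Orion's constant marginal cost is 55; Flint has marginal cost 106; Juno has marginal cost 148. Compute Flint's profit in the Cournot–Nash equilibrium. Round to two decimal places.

1230.19

Orion's profit: π_O = (358 - 3Q)q_O - (55q_O). Setting ∂π_O/∂q_O = 0: 303 - 6q_O - 3(q_F + q_J) = 0.
Flint's profit: π_F = (358 - 3Q)q_F - (106q_F). Setting ∂π_F/∂q_F = 0: 252 - 6q_F - 3(q_O + q_J) = 0.
Juno's first-order condition: 210 - 6q_J - 3(q_O + q_F) = 0.
Adding the 3 conditions: 765 − 6Q − 6Q = 0, i.e. Q = 255/4.
Back-substituting: q_O = (303 − 765/4)/3 = 149/4, q_F = (252 − 765/4)/3 = 81/4, q_J = (210 − 765/4)/3 = 25/4.
Price P = 358 - 3·(255/4) = 667/4.
Flint's profit: (667/4 - 106)·(81/4) = 1230.1875.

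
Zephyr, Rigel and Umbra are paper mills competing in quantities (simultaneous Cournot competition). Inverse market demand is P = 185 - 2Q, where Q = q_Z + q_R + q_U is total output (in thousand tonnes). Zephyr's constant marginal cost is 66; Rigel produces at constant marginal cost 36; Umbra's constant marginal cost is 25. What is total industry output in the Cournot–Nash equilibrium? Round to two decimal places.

Zephyr's profit: π_Z = (185 - 2Q)q_Z - (66q_Z). Setting ∂π_Z/∂q_Z = 0: 119 - 4q_Z - 2(q_R + q_U) = 0.
Rigel's profit: π_R = (185 - 2Q)q_R - (36q_R). Setting ∂π_R/∂q_R = 0: 149 - 4q_R - 2(q_Z + q_U) = 0.
Umbra's first-order condition: 160 - 4q_U - 2(q_Z + q_R) = 0.
Adding the 3 first-order conditions: 428 − 8Q = 0, so Q = 107/2.
Back-substituting: q_Z = (119 − 107)/2 = 6, q_R = (149 − 107)/2 = 21, q_U = (160 − 107)/2 = 53/2.
Total output Q = 6 + 21 + 53/2 = 107/2.

53.50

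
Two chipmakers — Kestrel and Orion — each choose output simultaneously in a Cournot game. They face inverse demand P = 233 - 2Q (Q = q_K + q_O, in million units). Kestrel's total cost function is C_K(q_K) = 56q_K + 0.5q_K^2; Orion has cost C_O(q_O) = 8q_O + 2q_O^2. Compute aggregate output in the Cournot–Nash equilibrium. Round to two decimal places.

Kestrel's profit: π_K = (233 - 2Q)q_K - (56q_K + (1/2)q_K²). Setting ∂π_K/∂q_K = 0: 177 - 5q_K - 2(q_O) = 0.
Orion's profit: π_O = (233 - 2Q)q_O - (8q_O + 2q_O²). Setting ∂π_O/∂q_O = 0: 225 - 8q_O - 2(q_K) = 0.
So q_K = (177 - 2q_O)/5 and q_O = (225 - 2q_K)/8.
Substituting one into the other gives q_K = 161/6 and q_O = 257/12.
Total output Q = 161/6 + 257/12 = 193/4.

48.25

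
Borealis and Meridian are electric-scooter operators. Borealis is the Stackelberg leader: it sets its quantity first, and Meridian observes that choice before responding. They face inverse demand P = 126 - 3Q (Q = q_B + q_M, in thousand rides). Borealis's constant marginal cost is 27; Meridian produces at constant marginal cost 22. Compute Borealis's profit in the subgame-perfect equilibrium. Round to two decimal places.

The follower Meridian best-responds to any q_B: π_M = (126 - 3Q)q_M - 22q_M.
∂π_M/∂q_M = 104 - 3q_B - 6q_M = 0 gives the reaction function q_M = (104 - 3q_B)/6.
Borealis substitutes q_M(q_B) into its own profit: π_B = q_B(126 - 3q_B - (104 - 3q_B)/2) - 27q_B = (74 - (3/2)q_B)q_B - 27q_B.
Maximising: ∂π_B/∂q_B = 47 - 3q_B = 0, giving q_B = 47/3.
Then q_M = (104 - 3·(47/3))/6 = 19/2.
Price P = 126 - 3·(151/6) = 101/2.
Borealis's profit: (101/2 - 27)·(47/3) = 368.1667.

368.17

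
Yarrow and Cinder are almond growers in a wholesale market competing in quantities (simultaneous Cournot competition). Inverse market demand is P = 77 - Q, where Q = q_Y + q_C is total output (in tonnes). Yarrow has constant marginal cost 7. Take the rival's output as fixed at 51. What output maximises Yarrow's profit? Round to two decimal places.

9.50

With the rival's output fixed at 51, Yarrow's profit is π_Y = (77 - 51 - q_Y)q_Y - (7q_Y) = (26 - q_Y)q_Y - (7q_Y).
∂π_Y/∂q_Y = 19 - 2q_Y = 0, so q_Y = 19/2.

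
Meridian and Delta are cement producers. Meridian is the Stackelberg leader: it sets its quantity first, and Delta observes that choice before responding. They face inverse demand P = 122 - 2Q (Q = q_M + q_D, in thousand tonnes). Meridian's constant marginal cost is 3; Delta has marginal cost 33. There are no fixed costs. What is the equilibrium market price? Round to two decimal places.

The follower Delta best-responds to any q_M: π_D = (122 - 2Q)q_D - 33q_D.
Setting the follower's marginal profit to zero, 89 - 2q_M - 4q_D = 0, i.e. q_D = (89 - 2q_M)/4.
Meridian substitutes q_D(q_M) into its own profit: π_M = q_M(122 - 2q_M - (89 - 2q_M)/2) - 3q_M = (155/2 - q_M)q_M - 3q_M.
Maximising: ∂π_M/∂q_M = 149/2 - 2q_M = 0, giving q_M = 149/4.
Then q_D = (89 - 2·(149/4))/4 = 29/8.
Total output Q = 327/8, so price P = 122 - 2·(327/8) = 161/4.

40.25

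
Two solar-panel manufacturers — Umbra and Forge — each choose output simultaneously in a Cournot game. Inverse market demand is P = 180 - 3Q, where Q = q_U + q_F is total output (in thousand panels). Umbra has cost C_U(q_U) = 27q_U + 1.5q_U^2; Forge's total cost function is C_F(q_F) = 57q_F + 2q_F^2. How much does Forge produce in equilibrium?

8

Umbra's profit: π_U = (180 - 3Q)q_U - (27q_U + (3/2)q_U²). Setting ∂π_U/∂q_U = 0: 153 - 9q_U - 3(q_F) = 0.
Forge's profit: π_F = (180 - 3Q)q_F - (57q_F + 2q_F²). Setting ∂π_F/∂q_F = 0: 123 - 10q_F - 3(q_U) = 0.
Rearranging gives the reaction functions q_U = (153 - 3q_F)/9 and q_F = (123 - 3q_U)/10.
Solving the pair: q_U = 43/3, q_F = 8.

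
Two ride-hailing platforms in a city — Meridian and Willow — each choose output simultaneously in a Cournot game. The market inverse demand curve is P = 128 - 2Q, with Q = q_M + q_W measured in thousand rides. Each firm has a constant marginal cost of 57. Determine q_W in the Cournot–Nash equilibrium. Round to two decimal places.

Each firm earns π_i = (128 - 2Q)q_i - 57q_i.
Setting ∂π_i/∂q_i = 0 with rivals' quantities fixed: 71 - 4q_i - 2q_j = 0.
By symmetry each firm produces the same amount; substituting q_j = q_i yields q_i = 71/6.

11.83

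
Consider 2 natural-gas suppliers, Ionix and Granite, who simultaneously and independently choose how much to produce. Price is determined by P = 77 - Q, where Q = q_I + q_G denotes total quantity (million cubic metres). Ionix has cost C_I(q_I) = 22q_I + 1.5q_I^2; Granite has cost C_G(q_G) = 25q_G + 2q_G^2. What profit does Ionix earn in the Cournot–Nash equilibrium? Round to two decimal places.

229.74

Ionix's profit: π_I = (77 - Q)q_I - (22q_I + (3/2)q_I²). Setting ∂π_I/∂q_I = 0: 55 - 5q_I - (q_G) = 0.
Granite's first-order condition: 52 - 6q_G - (q_I) = 0.
Rearranging gives the reaction functions q_I = (55 - q_G)/5 and q_G = (52 - q_I)/6.
Solving the pair: q_I = 278/29, q_G = 205/29.
Price P = 77 - 483/29 = 1750/29.
Ionix's profit: (1750/29)·(278/29) - 22·(278/29) - (3/2)(278/29)² = 229.7384.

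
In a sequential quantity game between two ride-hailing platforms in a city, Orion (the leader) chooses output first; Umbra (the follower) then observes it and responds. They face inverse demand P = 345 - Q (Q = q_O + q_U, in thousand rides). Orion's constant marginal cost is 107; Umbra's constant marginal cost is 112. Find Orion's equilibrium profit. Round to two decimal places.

7381.13

The follower Umbra best-responds to any q_O: π_U = (345 - Q)q_U - 112q_U.
∂π_U/∂q_U = 233 - q_O - 2q_U = 0 gives the reaction function q_U = (233 - q_O)/2.
The leader anticipates this reaction. Substituting into P = 345 - Q gives P = 457/2 - (1/2)q_O, so π_O = (457/2 - (1/2)q_O)q_O - 107q_O.
Leader FOC: 243/2 - q_O = 0, so q_O = 243/2.
Then q_U = (233 - 243/2)/2 = 223/4.
Price P = 345 - 709/4 = 671/4.
Orion's profit: (671/4 - 107)·(243/2) = 7381.1250.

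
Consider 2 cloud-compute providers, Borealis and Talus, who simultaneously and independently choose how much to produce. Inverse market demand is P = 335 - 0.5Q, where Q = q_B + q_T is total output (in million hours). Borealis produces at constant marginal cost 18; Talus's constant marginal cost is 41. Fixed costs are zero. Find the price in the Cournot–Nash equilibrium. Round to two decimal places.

Borealis's profit: π_B = (335 - 0.5Q)q_B - (18q_B). Setting ∂π_B/∂q_B = 0: 317 - q_B - (1/2)(q_T) = 0.
Talus's first-order condition: 294 - q_T - (1/2)(q_B) = 0.
Rearranging gives the reaction functions q_B = (317 - (1/2)q_T) and q_T = (294 - (1/2)q_B).
Substituting one into the other gives q_B = 680/3 and q_T = 542/3.
Total output Q = 1222/3, so price P = 335 - (1/2)·(1222/3) = 394/3.

131.33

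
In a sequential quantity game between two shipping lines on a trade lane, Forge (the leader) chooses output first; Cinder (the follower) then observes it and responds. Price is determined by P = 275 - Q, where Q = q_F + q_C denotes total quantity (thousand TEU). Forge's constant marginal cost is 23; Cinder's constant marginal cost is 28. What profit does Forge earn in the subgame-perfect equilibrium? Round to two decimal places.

Solve by backward induction. Given q_F, the follower Cinder maximises π_C = (275 - q_F - q_C)q_C - 28q_C.
∂π_C/∂q_C = 247 - q_F - 2q_C = 0 gives the reaction function q_C = (247 - q_F)/2.
The leader anticipates this reaction. Substituting into P = 275 - Q gives P = 303/2 - (1/2)q_F, so π_F = (303/2 - (1/2)q_F)q_F - 23q_F.
The leader's first-order condition 257/2 - q_F = 0 yields q_F = 257/2.
Then q_C = (247 - 257/2)/2 = 237/4.
Price P = 275 - 751/4 = 349/4.
Forge's profit: (349/4 - 23)·(257/2) = 8256.1250.

8256.13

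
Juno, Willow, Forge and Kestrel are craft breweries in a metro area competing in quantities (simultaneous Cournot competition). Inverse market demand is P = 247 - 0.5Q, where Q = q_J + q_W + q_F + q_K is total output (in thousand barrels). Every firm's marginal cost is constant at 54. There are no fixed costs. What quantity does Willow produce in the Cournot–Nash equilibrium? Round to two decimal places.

77.20

A representative firm's profit is π_i = q_i(247 - 0.5Q) - 54q_i.
First-order condition (treating rivals' output as given): 193 - q_i - (1/2)·Σ_{j≠i} q_j = 0.
By symmetry each firm produces the same amount; substituting Σ_{j≠i} q_j = 3q_i yields q_i = 193/(5/2) = 386/5.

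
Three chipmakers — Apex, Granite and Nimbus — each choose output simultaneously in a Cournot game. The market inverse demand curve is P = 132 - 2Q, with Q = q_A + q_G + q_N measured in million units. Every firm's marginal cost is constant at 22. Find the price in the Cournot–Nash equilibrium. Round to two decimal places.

49.50

Each firm earns π_i = (132 - 2Q)q_i - 22q_i.
Setting ∂π_i/∂q_i = 0 with rivals' quantities fixed: 110 - 4q_i - 2·Σ_{j≠i} q_j = 0.
By symmetry each firm produces the same amount; substituting Σ_{j≠i} q_j = 2q_i yields q_i = 110/8 = 55/4.
Total output Q = 165/4, so price P = 132 - 2·(165/4) = 99/2.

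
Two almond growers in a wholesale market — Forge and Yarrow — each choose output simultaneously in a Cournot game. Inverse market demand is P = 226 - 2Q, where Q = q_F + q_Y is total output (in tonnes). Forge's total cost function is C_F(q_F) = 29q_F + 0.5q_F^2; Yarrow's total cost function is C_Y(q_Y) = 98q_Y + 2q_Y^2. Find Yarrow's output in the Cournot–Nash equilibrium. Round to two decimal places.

Forge's profit: π_F = (226 - 2Q)q_F - (29q_F + (1/2)q_F²). Setting ∂π_F/∂q_F = 0: 197 - 5q_F - 2(q_Y) = 0.
Yarrow's first-order condition: 128 - 8q_Y - 2(q_F) = 0.
Best responses: q_F = (197 - 2q_Y)/5, q_Y = (128 - 2q_F)/8.
Substituting one into the other gives q_F = 110/3 and q_Y = 41/6.

6.83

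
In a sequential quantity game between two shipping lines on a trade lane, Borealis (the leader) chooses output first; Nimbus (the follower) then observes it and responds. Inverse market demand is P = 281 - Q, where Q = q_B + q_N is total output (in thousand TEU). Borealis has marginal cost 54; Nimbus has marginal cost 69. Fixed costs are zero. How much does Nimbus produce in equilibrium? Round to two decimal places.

45.50

Solve by backward induction. Given q_B, the follower Nimbus maximises π_N = (281 - q_B - q_N)q_N - 69q_N.
∂π_N/∂q_N = 212 - q_B - 2q_N = 0 gives the reaction function q_N = (212 - q_B)/2.
The leader anticipates this reaction. Substituting into P = 281 - Q gives P = 175 - (1/2)q_B, so π_B = (175 - (1/2)q_B)q_B - 54q_B.
The leader's first-order condition 121 - q_B = 0 yields q_B = 121.
Then q_N = (212 - 121)/2 = 91/2.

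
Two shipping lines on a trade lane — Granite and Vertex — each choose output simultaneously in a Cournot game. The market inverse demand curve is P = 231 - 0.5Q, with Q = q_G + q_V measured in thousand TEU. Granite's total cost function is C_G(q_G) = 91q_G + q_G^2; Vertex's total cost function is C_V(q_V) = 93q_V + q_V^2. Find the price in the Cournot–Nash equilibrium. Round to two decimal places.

191.29

Granite's profit: π_G = (231 - 0.5Q)q_G - (91q_G + q_G²). Setting ∂π_G/∂q_G = 0: 140 - 3q_G - (1/2)(q_V) = 0.
Vertex's first-order condition: 138 - 3q_V - (1/2)(q_G) = 0.
So q_G = (140 - (1/2)q_V)/3 and q_V = (138 - (1/2)q_G)/3.
Substituting one into the other gives q_G = 1404/35 and q_V = 1376/35.
Total output Q = 556/7, so price P = 231 - (1/2)·(556/7) = 1339/7.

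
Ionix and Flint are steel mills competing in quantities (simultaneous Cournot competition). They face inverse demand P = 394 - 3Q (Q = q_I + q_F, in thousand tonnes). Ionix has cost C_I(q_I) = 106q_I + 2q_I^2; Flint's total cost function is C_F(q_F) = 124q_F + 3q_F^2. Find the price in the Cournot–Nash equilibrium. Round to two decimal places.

272.86

Ionix's profit: π_I = (394 - 3Q)q_I - (106q_I + 2q_I²). Setting ∂π_I/∂q_I = 0: 288 - 10q_I - 3(q_F) = 0.
Flint's first-order condition: 270 - 12q_F - 3(q_I) = 0.
So q_I = (288 - 3q_F)/10 and q_F = (270 - 3q_I)/12.
Solving the pair: q_I = 882/37, q_F = 612/37.
Total output Q = 1494/37, so price P = 394 - 3·(1494/37) = 272.8649.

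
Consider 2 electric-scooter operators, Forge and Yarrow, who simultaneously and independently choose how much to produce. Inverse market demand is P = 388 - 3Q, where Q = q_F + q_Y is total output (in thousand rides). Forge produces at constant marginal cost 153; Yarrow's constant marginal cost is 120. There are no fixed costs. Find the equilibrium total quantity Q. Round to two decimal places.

Forge's profit: π_F = (388 - 3Q)q_F - (153q_F). Setting ∂π_F/∂q_F = 0: 235 - 6q_F - 3(q_Y) = 0.
Yarrow's profit: π_Y = (388 - 3Q)q_Y - (120q_Y). Setting ∂π_Y/∂q_Y = 0: 268 - 6q_Y - 3(q_F) = 0.
Rearranging gives the reaction functions q_F = (235 - 3q_Y)/6 and q_Y = (268 - 3q_F)/6.
Substituting one into the other gives q_F = 202/9 and q_Y = 301/9.
Total output Q = 202/9 + 301/9 = 503/9.

55.89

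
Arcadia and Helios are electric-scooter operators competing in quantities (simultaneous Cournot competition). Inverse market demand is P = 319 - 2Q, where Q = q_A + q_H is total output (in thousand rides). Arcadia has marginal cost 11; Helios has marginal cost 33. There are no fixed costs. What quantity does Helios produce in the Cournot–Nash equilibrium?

Arcadia's profit: π_A = (319 - 2Q)q_A - (11q_A). Setting ∂π_A/∂q_A = 0: 308 - 4q_A - 2(q_H) = 0.
Helios's profit: π_H = (319 - 2Q)q_H - (33q_H). Setting ∂π_H/∂q_H = 0: 286 - 4q_H - 2(q_A) = 0.
Rearranging gives the reaction functions q_A = (308 - 2q_H)/4 and q_H = (286 - 2q_A)/4.
Solving the pair: q_A = 55, q_H = 44.

44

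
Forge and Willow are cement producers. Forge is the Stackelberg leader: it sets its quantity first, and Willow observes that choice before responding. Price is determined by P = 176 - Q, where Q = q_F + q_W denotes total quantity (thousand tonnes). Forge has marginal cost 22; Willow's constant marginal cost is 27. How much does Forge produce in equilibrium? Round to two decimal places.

79.50

The follower Willow best-responds to any q_F: π_W = (176 - Q)q_W - 27q_W.
Setting the follower's marginal profit to zero, 149 - q_F - 2q_W = 0, i.e. q_W = (149 - q_F)/2.
Forge substitutes q_W(q_F) into its own profit: π_F = q_F(176 - q_F - (149 - q_F)/2) - 22q_F = (203/2 - (1/2)q_F)q_F - 22q_F.
The leader's first-order condition 159/2 - q_F = 0 yields q_F = 159/2.
Then q_W = (149 - 159/2)/2 = 139/4.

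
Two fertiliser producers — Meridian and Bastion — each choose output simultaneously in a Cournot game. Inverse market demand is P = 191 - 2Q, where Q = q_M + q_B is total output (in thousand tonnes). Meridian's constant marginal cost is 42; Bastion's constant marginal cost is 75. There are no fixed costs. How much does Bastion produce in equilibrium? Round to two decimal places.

13.83

Meridian's profit: π_M = (191 - 2Q)q_M - (42q_M). Setting ∂π_M/∂q_M = 0: 149 - 4q_M - 2(q_B) = 0.
Bastion's first-order condition: 116 - 4q_B - 2(q_M) = 0.
Rearranging gives the reaction functions q_M = (149 - 2q_B)/4 and q_B = (116 - 2q_M)/4.
Substituting one into the other gives q_M = 91/3 and q_B = 83/6.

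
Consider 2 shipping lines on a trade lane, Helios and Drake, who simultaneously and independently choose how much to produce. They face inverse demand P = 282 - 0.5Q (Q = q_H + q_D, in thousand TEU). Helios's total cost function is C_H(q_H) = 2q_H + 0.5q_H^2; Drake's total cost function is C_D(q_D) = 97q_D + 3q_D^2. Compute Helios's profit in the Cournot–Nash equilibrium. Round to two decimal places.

18446.58

Helios's profit: π_H = (282 - 0.5Q)q_H - (2q_H + (1/2)q_H²). Setting ∂π_H/∂q_H = 0: 280 - 2q_H - (1/2)(q_D) = 0.
Drake's first-order condition: 185 - 7q_D - (1/2)(q_H) = 0.
Rearranging gives the reaction functions q_H = (280 - (1/2)q_D)/2 and q_D = (185 - (1/2)q_H)/7.
Substituting one into the other gives q_H = 1494/11 and q_D = 184/11.
Price P = 282 - (1/2)·(1678/11) = 205.7273.
Helios's profit: 205.7273·(1494/11) - 2·(1494/11) - (1/2)(1494/11)² = 18446.5785.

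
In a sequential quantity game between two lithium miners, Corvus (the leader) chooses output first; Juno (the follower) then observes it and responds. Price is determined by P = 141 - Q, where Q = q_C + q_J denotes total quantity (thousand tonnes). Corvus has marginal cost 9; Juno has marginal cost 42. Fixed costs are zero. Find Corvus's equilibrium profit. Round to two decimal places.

Solve by backward induction. Given q_C, the follower Juno maximises π_J = (141 - q_C - q_J)q_J - 42q_J.
Setting the follower's marginal profit to zero, 99 - q_C - 2q_J = 0, i.e. q_J = (99 - q_C)/2.
Corvus substitutes q_J(q_C) into its own profit: π_C = q_C(141 - q_C - (99 - q_C)/2) - 9q_C = (183/2 - (1/2)q_C)q_C - 9q_C.
The leader's first-order condition 165/2 - q_C = 0 yields q_C = 165/2.
Then q_J = (99 - 165/2)/2 = 33/4.
Price P = 141 - 363/4 = 201/4.
Corvus's profit: (201/4 - 9)·(165/2) = 3403.1250.

3403.13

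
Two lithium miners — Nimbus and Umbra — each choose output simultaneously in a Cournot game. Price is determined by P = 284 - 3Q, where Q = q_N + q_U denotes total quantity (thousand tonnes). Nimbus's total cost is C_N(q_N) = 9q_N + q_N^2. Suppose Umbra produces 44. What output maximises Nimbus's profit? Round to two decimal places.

With the rival's output fixed at 44, Nimbus's profit is π_N = (284 - 3·44 - 3q_N)q_N - (9q_N + q_N²) = (152 - 3q_N)q_N - (9q_N + q_N²).
∂π_N/∂q_N = 143 - 8q_N = 0, so q_N = 143/8.

17.88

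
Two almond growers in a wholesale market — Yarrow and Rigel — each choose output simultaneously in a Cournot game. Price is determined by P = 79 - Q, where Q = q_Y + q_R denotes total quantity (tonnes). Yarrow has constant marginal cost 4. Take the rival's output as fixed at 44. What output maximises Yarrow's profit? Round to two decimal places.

15.50

With the rival's output fixed at 44, Yarrow's profit is π_Y = (79 - 44 - q_Y)q_Y - (4q_Y) = (35 - q_Y)q_Y - (4q_Y).
∂π_Y/∂q_Y = 31 - 2q_Y = 0, so q_Y = 31/2.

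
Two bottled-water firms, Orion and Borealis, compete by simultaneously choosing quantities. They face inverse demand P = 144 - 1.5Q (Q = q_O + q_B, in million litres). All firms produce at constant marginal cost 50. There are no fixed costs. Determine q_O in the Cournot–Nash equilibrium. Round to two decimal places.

20.89

Each firm earns π_i = (144 - 1.5Q)q_i - 50q_i.
Setting ∂π_i/∂q_i = 0 with rivals' quantities fixed: 94 - 3q_i - (3/2)q_j = 0.
With identical firms every q_j equals q_i, so q_j = q_i and 94 = (9/2)q_i, giving q_i = 188/9.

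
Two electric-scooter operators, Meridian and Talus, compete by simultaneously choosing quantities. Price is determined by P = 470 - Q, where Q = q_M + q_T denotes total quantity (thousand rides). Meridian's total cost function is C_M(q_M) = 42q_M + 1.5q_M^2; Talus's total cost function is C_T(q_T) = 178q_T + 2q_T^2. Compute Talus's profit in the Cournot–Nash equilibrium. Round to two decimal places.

Meridian's profit: π_M = (470 - Q)q_M - (42q_M + (3/2)q_M²). Setting ∂π_M/∂q_M = 0: 428 - 5q_M - (q_T) = 0.
Talus's profit: π_T = (470 - Q)q_T - (178q_T + 2q_T²). Setting ∂π_T/∂q_T = 0: 292 - 6q_T - (q_M) = 0.
Best responses: q_M = (428 - q_T)/5, q_T = (292 - q_M)/6.
Substituting one into the other gives q_M = 78.4828 and q_T = 1032/29.
Price P = 470 - 114.0690 = 355.9310.
Talus's profit: 355.9310·(1032/29) - 178·(1032/29) - 2(1032/29)² = 3799.1344.

3799.13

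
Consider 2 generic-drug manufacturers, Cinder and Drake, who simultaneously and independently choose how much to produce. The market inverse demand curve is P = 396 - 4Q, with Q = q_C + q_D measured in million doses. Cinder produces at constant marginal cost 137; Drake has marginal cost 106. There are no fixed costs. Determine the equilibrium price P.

213

Cinder's profit: π_C = (396 - 4Q)q_C - (137q_C). Setting ∂π_C/∂q_C = 0: 259 - 8q_C - 4(q_D) = 0.
Drake's profit: π_D = (396 - 4Q)q_D - (106q_D). Setting ∂π_D/∂q_D = 0: 290 - 8q_D - 4(q_C) = 0.
So q_C = (259 - 4q_D)/8 and q_D = (290 - 4q_C)/8.
Solving the pair: q_C = 19, q_D = 107/4.
Total output Q = 183/4, so price P = 396 - 4·(183/4) = 213.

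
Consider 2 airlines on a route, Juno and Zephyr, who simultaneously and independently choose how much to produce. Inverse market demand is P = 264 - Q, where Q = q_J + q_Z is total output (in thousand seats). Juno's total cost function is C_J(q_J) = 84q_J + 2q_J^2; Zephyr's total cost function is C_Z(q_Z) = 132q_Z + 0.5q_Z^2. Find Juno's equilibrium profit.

1728

Juno's profit: π_J = (264 - Q)q_J - (84q_J + 2q_J²). Setting ∂π_J/∂q_J = 0: 180 - 6q_J - (q_Z) = 0.
Zephyr's first-order condition: 132 - 3q_Z - (q_J) = 0.
Rearranging gives the reaction functions q_J = (180 - q_Z)/6 and q_Z = (132 - q_J)/3.
Solving the pair: q_J = 24, q_Z = 36.
Price P = 264 - 60 = 204.
Juno's profit: 204·24 - 84·24 - 2·24² = 1728.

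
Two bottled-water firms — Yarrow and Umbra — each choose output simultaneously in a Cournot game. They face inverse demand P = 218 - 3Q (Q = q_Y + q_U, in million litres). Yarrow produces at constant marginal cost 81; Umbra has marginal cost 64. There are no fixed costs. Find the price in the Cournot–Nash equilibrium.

Yarrow's profit: π_Y = (218 - 3Q)q_Y - (81q_Y). Setting ∂π_Y/∂q_Y = 0: 137 - 6q_Y - 3(q_U) = 0.
Umbra's profit: π_U = (218 - 3Q)q_U - (64q_U). Setting ∂π_U/∂q_U = 0: 154 - 6q_U - 3(q_Y) = 0.
Rearranging gives the reaction functions q_Y = (137 - 3q_U)/6 and q_U = (154 - 3q_Y)/6.
Solving the pair: q_Y = 40/3, q_U = 19.
Total output Q = 97/3, so price P = 218 - 3·(97/3) = 121.

121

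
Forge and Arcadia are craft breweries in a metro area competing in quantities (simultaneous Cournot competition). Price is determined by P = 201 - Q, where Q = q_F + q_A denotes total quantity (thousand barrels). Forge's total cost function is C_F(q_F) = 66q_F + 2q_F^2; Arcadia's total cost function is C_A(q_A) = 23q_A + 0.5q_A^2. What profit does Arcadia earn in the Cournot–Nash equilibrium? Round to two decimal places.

4518.11

Forge's profit: π_F = (201 - Q)q_F - (66q_F + 2q_F²). Setting ∂π_F/∂q_F = 0: 135 - 6q_F - (q_A) = 0.
Arcadia's first-order condition: 178 - 3q_A - (q_F) = 0.
Best responses: q_F = (135 - q_A)/6, q_A = (178 - q_F)/3.
Solving the pair: q_F = 227/17, q_A = 933/17.
Price P = 201 - 1160/17 = 132.7647.
Arcadia's profit: 132.7647·(933/17) - 23·(933/17) - (1/2)(933/17)² = 4518.1090.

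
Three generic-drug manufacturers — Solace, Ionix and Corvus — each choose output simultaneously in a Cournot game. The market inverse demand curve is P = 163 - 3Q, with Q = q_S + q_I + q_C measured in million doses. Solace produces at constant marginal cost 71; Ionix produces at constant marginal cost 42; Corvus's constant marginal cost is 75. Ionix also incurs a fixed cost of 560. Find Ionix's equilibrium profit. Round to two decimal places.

Solace's profit: π_S = (163 - 3Q)q_S - (71q_S). Setting ∂π_S/∂q_S = 0: 92 - 6q_S - 3(q_I + q_C) = 0.
Ionix's first-order condition: 121 - 6q_I - 3(q_S + q_C) = 0.
Corvus's profit: π_C = (163 - 3Q)q_C - (75q_C). Setting ∂π_C/∂q_C = 0: 88 - 6q_C - 3(q_S + q_I) = 0.
Adding the 3 first-order conditions: 301 − 12Q = 0, so Q = 301/12.
Back-substituting: q_S = (92 − 301/4)/3 = 67/12, q_I = (121 − 301/4)/3 = 61/4, q_C = (88 − 301/4)/3 = 17/4.
Price P = 163 - 3·(301/12) = 351/4.
Ionix's profit: (351/4 - 42)·(61/4) - 560 = 137.6875.

137.69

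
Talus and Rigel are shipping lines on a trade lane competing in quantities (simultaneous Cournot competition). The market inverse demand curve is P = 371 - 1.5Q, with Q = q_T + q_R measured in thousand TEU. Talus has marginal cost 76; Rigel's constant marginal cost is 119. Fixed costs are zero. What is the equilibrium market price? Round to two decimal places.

Talus's profit: π_T = (371 - 1.5Q)q_T - (76q_T). Setting ∂π_T/∂q_T = 0: 295 - 3q_T - (3/2)(q_R) = 0.
Rigel's first-order condition: 252 - 3q_R - (3/2)(q_T) = 0.
So q_T = (295 - (3/2)q_R)/3 and q_R = (252 - (3/2)q_T)/3.
Solving the pair: q_T = 676/9, q_R = 418/9.
Total output Q = 1094/9, so price P = 371 - (3/2)·(1094/9) = 566/3.

188.67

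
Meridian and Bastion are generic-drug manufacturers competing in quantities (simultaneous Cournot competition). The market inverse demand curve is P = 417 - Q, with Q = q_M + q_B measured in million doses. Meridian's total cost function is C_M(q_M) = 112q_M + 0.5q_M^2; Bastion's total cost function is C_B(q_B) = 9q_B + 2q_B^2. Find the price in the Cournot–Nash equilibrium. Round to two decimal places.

Meridian's profit: π_M = (417 - Q)q_M - (112q_M + (1/2)q_M²). Setting ∂π_M/∂q_M = 0: 305 - 3q_M - (q_B) = 0.
Bastion's profit: π_B = (417 - Q)q_B - (9q_B + 2q_B²). Setting ∂π_B/∂q_B = 0: 408 - 6q_B - (q_M) = 0.
Best responses: q_M = (305 - q_B)/3, q_B = (408 - q_M)/6.
Solving the pair: q_M = 1422/17, q_B = 919/17.
Total output Q = 137.7059, so price P = 417 - 137.7059 = 279.2941.

279.29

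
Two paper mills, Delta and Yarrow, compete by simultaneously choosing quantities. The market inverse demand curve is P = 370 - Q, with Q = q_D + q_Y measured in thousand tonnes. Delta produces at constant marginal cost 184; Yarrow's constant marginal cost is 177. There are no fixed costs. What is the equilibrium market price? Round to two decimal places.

Delta's profit: π_D = (370 - Q)q_D - (184q_D). Setting ∂π_D/∂q_D = 0: 186 - 2q_D - (q_Y) = 0.
Yarrow's first-order condition: 193 - 2q_Y - (q_D) = 0.
Rearranging gives the reaction functions q_D = (186 - q_Y)/2 and q_Y = (193 - q_D)/2.
Substituting one into the other gives q_D = 179/3 and q_Y = 200/3.
Total output Q = 379/3, so price P = 370 - 379/3 = 731/3.

243.67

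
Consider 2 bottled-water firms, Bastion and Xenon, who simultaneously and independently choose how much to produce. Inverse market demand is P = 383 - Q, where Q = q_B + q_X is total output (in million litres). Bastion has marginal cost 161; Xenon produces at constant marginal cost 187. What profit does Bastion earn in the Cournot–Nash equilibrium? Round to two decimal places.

Bastion's profit: π_B = (383 - Q)q_B - (161q_B). Setting ∂π_B/∂q_B = 0: 222 - 2q_B - (q_X) = 0.
Xenon's first-order condition: 196 - 2q_X - (q_B) = 0.
So q_B = (222 - q_X)/2 and q_X = (196 - q_B)/2.
Substituting one into the other gives q_B = 248/3 and q_X = 170/3.
Price P = 383 - 418/3 = 731/3.
Bastion's profit: (731/3 - 161)·(248/3) = 6833.7778.

6833.78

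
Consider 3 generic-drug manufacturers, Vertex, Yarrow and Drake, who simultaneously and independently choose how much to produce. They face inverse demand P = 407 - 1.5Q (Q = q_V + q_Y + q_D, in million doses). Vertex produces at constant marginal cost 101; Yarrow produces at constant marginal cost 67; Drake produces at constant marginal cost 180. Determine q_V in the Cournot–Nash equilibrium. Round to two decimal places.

Vertex's profit: π_V = (407 - 1.5Q)q_V - (101q_V). Setting ∂π_V/∂q_V = 0: 306 - 3q_V - (3/2)(q_Y + q_D) = 0.
Yarrow's first-order condition: 340 - 3q_Y - (3/2)(q_V + q_D) = 0.
Drake's profit: π_D = (407 - 1.5Q)q_D - (180q_D). Setting ∂π_D/∂q_D = 0: 227 - 3q_D - (3/2)(q_V + q_Y) = 0.
Adding the 3 first-order conditions: 873 − 6Q = 0, so Q = 291/2.
Back-substituting: q_V = (306 − 873/4)/(3/2) = 117/2, q_Y = (340 − 873/4)/(3/2) = 487/6, q_D = (227 − 873/4)/(3/2) = 35/6.

58.50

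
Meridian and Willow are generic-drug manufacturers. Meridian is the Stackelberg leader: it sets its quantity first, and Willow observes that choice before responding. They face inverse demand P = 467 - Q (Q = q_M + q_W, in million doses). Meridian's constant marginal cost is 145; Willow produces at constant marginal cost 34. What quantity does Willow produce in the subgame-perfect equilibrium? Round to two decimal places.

The follower Willow best-responds to any q_M: π_W = (467 - Q)q_W - 34q_W.
Setting the follower's marginal profit to zero, 433 - q_M - 2q_W = 0, i.e. q_W = (433 - q_M)/2.
Meridian substitutes q_W(q_M) into its own profit: π_M = q_M(467 - q_M - (433 - q_M)/2) - 145q_M = (501/2 - (1/2)q_M)q_M - 145q_M.
The leader's first-order condition 211/2 - q_M = 0 yields q_M = 211/2.
Then q_W = (433 - 211/2)/2 = 655/4.

163.75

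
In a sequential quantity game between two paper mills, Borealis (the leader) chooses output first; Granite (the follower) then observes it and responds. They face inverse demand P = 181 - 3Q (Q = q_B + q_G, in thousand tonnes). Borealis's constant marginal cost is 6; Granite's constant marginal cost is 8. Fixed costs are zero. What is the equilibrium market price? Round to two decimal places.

The follower Granite best-responds to any q_B: π_G = (181 - 3Q)q_G - 8q_G.
Follower FOC: 173 - 3q_B - 6q_G = 0, so q_G(q_B) = (173 - 3q_B)/6.
Borealis substitutes q_G(q_B) into its own profit: π_B = q_B(181 - 3q_B - (173 - 3q_B)/2) - 6q_B = (189/2 - (3/2)q_B)q_B - 6q_B.
The leader's first-order condition 177/2 - 3q_B = 0 yields q_B = 59/2.
Then q_G = (173 - 3·(59/2))/6 = 169/12.
Total output Q = 523/12, so price P = 181 - 3·(523/12) = 201/4.

50.25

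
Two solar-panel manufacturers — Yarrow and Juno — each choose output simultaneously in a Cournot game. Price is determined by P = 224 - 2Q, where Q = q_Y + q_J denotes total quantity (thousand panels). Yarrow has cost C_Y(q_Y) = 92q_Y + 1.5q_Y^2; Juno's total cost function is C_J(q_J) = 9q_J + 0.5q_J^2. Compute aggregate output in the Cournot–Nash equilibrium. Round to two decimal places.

Yarrow's profit: π_Y = (224 - 2Q)q_Y - (92q_Y + (3/2)q_Y²). Setting ∂π_Y/∂q_Y = 0: 132 - 7q_Y - 2(q_J) = 0.
Juno's profit: π_J = (224 - 2Q)q_J - (9q_J + (1/2)q_J²). Setting ∂π_J/∂q_J = 0: 215 - 5q_J - 2(q_Y) = 0.
Rearranging gives the reaction functions q_Y = (132 - 2q_J)/7 and q_J = (215 - 2q_Y)/5.
Solving the pair: q_Y = 230/31, q_J = 1241/31.
Total output Q = 230/31 + 1241/31 = 1471/31.

47.45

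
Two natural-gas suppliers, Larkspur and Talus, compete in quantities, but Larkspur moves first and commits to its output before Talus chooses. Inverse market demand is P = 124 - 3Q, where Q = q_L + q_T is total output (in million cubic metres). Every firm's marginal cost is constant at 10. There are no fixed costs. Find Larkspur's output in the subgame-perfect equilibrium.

The follower Talus best-responds to any q_L: π_T = (124 - 3Q)q_T - 10q_T.
Follower FOC: 114 - 3q_L - 6q_T = 0, so q_T(q_L) = (114 - 3q_L)/6.
Larkspur substitutes q_T(q_L) into its own profit: π_L = q_L(124 - 3q_L - (114 - 3q_L)/2) - 10q_L = (67 - (3/2)q_L)q_L - 10q_L.
Leader FOC: 57 - 3q_L = 0, so q_L = 19.
Then q_T = (114 - 3·19)/6 = 19/2.

19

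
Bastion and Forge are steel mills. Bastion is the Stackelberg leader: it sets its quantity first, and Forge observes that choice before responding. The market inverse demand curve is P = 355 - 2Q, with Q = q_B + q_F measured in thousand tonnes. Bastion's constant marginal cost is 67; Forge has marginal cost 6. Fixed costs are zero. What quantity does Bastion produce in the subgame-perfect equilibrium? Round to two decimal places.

The follower Forge best-responds to any q_B: π_F = (355 - 2Q)q_F - 6q_F.
Setting the follower's marginal profit to zero, 349 - 2q_B - 4q_F = 0, i.e. q_F = (349 - 2q_B)/4.
The leader anticipates this reaction. Substituting into P = 355 - 2Q gives P = 361/2 - q_B, so π_B = (361/2 - q_B)q_B - 67q_B.
Leader FOC: 227/2 - 2q_B = 0, so q_B = 227/4.
Then q_F = (349 - 2·(227/4))/4 = 471/8.

56.75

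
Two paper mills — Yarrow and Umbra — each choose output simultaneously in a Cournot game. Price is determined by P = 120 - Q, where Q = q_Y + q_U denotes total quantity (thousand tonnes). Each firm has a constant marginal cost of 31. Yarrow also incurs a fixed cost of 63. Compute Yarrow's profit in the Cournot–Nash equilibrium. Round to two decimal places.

A representative firm's profit is π_i = q_i(120 - Q) - 31q_i.
First-order condition (treating rivals' output as given): 89 - 2q_i - q_j = 0.
With identical firms every q_j equals q_i, so q_j = q_i and 89 = 3q_i, giving q_i = 89/3.
Price P = 120 - 178/3 = 182/3.
Yarrow's profit: (182/3 - 31)·(89/3) - 63 = 817.1111.

817.11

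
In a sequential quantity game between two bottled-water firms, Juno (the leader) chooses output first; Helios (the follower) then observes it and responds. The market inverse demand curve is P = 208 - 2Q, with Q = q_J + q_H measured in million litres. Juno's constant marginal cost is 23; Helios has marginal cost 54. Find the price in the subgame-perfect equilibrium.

77

The follower Helios best-responds to any q_J: π_H = (208 - 2Q)q_H - 54q_H.
Follower FOC: 154 - 2q_J - 4q_H = 0, so q_H(q_J) = (154 - 2q_J)/4.
Juno substitutes q_H(q_J) into its own profit: π_J = q_J(208 - 2q_J - (154 - 2q_J)/2) - 23q_J = (131 - q_J)q_J - 23q_J.
Leader FOC: 108 - 2q_J = 0, so q_J = 54.
Then q_H = (154 - 2·54)/4 = 23/2.
Total output Q = 131/2, so price P = 208 - 2·(131/2) = 77.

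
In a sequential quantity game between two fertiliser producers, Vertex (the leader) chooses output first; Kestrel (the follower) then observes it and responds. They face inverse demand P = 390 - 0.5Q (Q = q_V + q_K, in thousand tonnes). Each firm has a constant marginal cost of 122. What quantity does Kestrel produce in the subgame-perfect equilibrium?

134

Solve by backward induction. Given q_V, the follower Kestrel maximises π_K = (390 - (1/2)q_V - (1/2)q_K)q_K - 122q_K.
Setting the follower's marginal profit to zero, 268 - (1/2)q_V - q_K = 0, i.e. q_K = (268 - (1/2)q_V).
Vertex substitutes q_K(q_V) into its own profit: π_V = q_V(390 - (1/2)q_V - (268 - (1/2)q_V)/2) - 122q_V = (256 - (1/4)q_V)q_V - 122q_V.
The leader's first-order condition 134 - (1/2)q_V = 0 yields q_V = 268.
Then q_K = (268 - (1/2)·268) = 134.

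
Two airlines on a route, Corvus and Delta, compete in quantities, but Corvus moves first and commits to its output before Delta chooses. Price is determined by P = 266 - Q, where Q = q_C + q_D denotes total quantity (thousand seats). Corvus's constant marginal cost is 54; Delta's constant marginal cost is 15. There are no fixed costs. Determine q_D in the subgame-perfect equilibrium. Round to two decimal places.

82.25

Solve by backward induction. Given q_C, the follower Delta maximises π_D = (266 - q_C - q_D)q_D - 15q_D.
Follower FOC: 251 - q_C - 2q_D = 0, so q_D(q_C) = (251 - q_C)/2.
The leader anticipates this reaction. Substituting into P = 266 - Q gives P = 281/2 - (1/2)q_C, so π_C = (281/2 - (1/2)q_C)q_C - 54q_C.
Maximising: ∂π_C/∂q_C = 173/2 - q_C = 0, giving q_C = 173/2.
Then q_D = (251 - 173/2)/2 = 329/4.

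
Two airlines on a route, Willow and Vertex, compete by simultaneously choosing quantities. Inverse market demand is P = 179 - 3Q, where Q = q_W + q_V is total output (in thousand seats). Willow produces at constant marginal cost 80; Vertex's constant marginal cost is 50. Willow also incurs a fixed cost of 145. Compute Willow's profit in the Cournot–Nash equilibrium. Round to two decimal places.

31.33

Willow's profit: π_W = (179 - 3Q)q_W - (80q_W). Setting ∂π_W/∂q_W = 0: 99 - 6q_W - 3(q_V) = 0.
Vertex's profit: π_V = (179 - 3Q)q_V - (50q_V). Setting ∂π_V/∂q_V = 0: 129 - 6q_V - 3(q_W) = 0.
So q_W = (99 - 3q_V)/6 and q_V = (129 - 3q_W)/6.
Substituting one into the other gives q_W = 23/3 and q_V = 53/3.
Price P = 179 - 3·(76/3) = 103.
Willow's profit: (103 - 80)·(23/3) - 145 = 94/3.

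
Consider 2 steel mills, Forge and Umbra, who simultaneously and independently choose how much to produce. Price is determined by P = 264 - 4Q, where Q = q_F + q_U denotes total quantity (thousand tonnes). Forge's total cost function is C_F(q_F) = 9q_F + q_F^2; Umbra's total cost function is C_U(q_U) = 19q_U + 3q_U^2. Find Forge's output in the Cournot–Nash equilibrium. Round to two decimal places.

Forge's profit: π_F = (264 - 4Q)q_F - (9q_F + q_F²). Setting ∂π_F/∂q_F = 0: 255 - 10q_F - 4(q_U) = 0.
Umbra's first-order condition: 245 - 14q_U - 4(q_F) = 0.
Rearranging gives the reaction functions q_F = (255 - 4q_U)/10 and q_U = (245 - 4q_F)/14.
Substituting one into the other gives q_F = 1295/62 and q_U = 715/62.

20.89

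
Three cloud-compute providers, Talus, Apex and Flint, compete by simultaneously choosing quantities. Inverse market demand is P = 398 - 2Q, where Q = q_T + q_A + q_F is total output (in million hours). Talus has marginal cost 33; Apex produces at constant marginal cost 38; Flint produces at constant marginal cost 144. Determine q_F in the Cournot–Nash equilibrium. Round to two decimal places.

Talus's profit: π_T = (398 - 2Q)q_T - (33q_T). Setting ∂π_T/∂q_T = 0: 365 - 4q_T - 2(q_A + q_F) = 0.
Apex's first-order condition: 360 - 4q_A - 2(q_T + q_F) = 0.
Flint's profit: π_F = (398 - 2Q)q_F - (144q_F). Setting ∂π_F/∂q_F = 0: 254 - 4q_F - 2(q_T + q_A) = 0.
Adding the 3 first-order conditions: 979 − 8Q = 0, so Q = 979/8.
Back-substituting: q_T = (365 − 979/4)/2 = 481/8, q_A = (360 − 979/4)/2 = 461/8, q_F = (254 − 979/4)/2 = 37/8.

4.63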